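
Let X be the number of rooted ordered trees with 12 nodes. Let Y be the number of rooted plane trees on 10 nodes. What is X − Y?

Rooted ordered (plane) trees on m nodes have m−1 edges and are counted by C_{m−1}; m = 12 gives C_11. So X = C_11 = 58786.
Rooted ordered (plane) trees on m nodes have m−1 edges and are counted by C_{m−1}; m = 10 gives C_9. So Y = C_9 = 4862.
X − Y = 58786 − 4862 = 53924.

53924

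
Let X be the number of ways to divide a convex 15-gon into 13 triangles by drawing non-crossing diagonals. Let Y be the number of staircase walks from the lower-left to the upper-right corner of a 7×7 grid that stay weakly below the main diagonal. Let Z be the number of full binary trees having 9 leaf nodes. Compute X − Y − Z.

741041

A convex 15-gon is triangulated into 13 triangles, and the number of such triangulations is the Catalan number C_{15−2} = C_13. So X = C_13 = 742900.
Monotone paths in an n×n grid that stay weakly below the diagonal are counted by C_n; here n = 7. So Y = C_7 = 429.
Full binary trees with 9 leaves have 9−1 = 8 internal nodes, so there are C_8 of them. So Z = C_8 = 1430.
X − Y − Z = 742900 − 429 − 1430 = 741041.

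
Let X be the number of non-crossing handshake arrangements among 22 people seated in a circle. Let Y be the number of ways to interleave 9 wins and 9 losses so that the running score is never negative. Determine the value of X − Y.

With 22 = 2·11 people, non-crossing handshake pairings are non-crossing perfect matchings on a circle, counted by C_11. So X = C_11 = 58786.
Ballot sequences with n votes each where one side never trails are Dyck words, counted by C_n; here n = 9. So Y = C_9 = 4862.
X − Y = 58786 − 4862 = 53924.

53924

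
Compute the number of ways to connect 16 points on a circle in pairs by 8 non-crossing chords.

Non-crossing perfect matchings of 2n points on a circle are counted by C_n; with 16 points, n = 8.
C_8 = C(16,8)/9 = 12870/9 = 1430.

1430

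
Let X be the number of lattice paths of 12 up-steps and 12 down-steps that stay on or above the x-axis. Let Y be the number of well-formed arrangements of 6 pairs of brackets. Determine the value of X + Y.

A Dyck path with 12 up-steps and 12 down-steps has semilength 12, so there are C_12 of them. So X = C_12 = 208012.
With 6 pairs the number of balanced bracket strings is the Catalan number C_6. So Y = C_6 = 132.
X + Y = 208012 + 132 = 208144.

208144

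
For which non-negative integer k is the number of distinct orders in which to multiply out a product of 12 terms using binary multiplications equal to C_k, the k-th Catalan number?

Ways to associate a product of 12 factors correspond to binary trees on 12 leaves, so the count is C_11.

11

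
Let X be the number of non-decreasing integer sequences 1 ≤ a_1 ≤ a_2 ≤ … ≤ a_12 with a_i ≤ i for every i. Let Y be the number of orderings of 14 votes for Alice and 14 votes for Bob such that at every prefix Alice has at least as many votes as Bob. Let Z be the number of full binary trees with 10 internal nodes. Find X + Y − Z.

2865656

Such sub-staircase sequences of length n are counted by C_n; here n = 12. So X = C_12 = 208012.
Reading a vote for the leader as '(' and for the other as ')' turns such a sequence into a balanced string of 14 pairs, so the count is C_14. So Y = C_14 = 2674440.
Full binary trees with n internal nodes are counted by C_n; here n = 10. So Z = C_10 = 16796.
X + Y − Z = 208012 + 2674440 − 16796 = 2865656.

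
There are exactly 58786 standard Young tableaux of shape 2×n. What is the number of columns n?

11

Standard Young tableaux of shape 2×n are counted by C_n. The Catalan number equal to 58786 is C_11.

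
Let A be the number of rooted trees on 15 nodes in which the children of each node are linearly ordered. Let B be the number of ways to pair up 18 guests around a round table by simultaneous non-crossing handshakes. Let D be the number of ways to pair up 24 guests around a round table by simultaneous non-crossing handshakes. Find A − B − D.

2461566

A rooted plane tree on 15 nodes has 14 edges, and such trees are counted by C_14. So A = C_14 = 2674440.
Non-crossing handshake pairings of 2n people are counted by C_n; 18 people gives n = 9. So B = C_9 = 4862.
Non-crossing handshake pairings of 2n people are counted by C_n; 24 people gives n = 12. So D = C_12 = 208012.
A − B − D = 2674440 − 4862 − 208012 = 2461566.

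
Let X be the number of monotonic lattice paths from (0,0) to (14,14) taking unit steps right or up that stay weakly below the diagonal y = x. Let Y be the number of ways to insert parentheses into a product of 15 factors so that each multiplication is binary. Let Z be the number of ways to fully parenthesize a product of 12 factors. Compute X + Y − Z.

Sub-diagonal monotone paths from (0,0) to (14,14) biject with Dyck paths of semilength 14, giving C_14. So X = C_14 = 2674440.
Ways to associate a product of 15 factors correspond to binary trees on 15 leaves, so the count is C_14. So Y = C_14 = 2674440.
Ways to associate a product of 12 factors correspond to binary trees on 12 leaves, so the count is C_11. So Z = C_11 = 58786.
X + Y − Z = 2674440 + 2674440 − 58786 = 5290094.

5290094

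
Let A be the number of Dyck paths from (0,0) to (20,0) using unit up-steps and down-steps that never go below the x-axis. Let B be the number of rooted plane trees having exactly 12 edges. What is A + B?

Dyck paths of semilength n (length 2n) are counted by C_n; here n = 10. So A = C_10 = 16796.
Rooted ordered trees with n edges are counted by C_n; here n = 12. So B = C_12 = 208012.
A + B = 16796 + 208012 = 224808.

224808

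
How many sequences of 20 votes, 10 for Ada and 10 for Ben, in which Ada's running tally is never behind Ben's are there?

Reading a vote for the leader as '(' and for the other as ')' turns such a sequence into a balanced string of 10 pairs, so the count is C_10.
C_10 = 16796.

16796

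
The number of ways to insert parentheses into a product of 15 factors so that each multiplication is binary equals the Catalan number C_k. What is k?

14

Ways to associate a product of 15 factors correspond to binary trees on 15 leaves, so the count is C_14.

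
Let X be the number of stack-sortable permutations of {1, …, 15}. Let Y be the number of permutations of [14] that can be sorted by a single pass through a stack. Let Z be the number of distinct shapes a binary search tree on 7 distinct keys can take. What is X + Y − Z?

Stack-sortable permutations are exactly the 231-avoiding ones, counted by C_n; here n = 15. So X = C_15 = 9694845.
Stack-sortable permutations are exactly the 231-avoiding ones, counted by C_n; here n = 14. So Y = C_14 = 2674440.
There are C_n binary search tree shapes on n keys; with n = 7 that is C_7. So Z = C_7 = 429.
X + Y − Z = 9694845 + 2674440 − 429 = 12368856.

12368856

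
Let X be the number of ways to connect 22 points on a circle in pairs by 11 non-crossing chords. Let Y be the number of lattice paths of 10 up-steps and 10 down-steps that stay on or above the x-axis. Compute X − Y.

Non-crossing perfect matchings of 2n points on a circle are counted by C_n; with 22 points, n = 11. So X = C_11 = 58786.
A Dyck path with 10 up-steps and 10 down-steps has semilength 10, so there are C_10 of them. So Y = C_10 = 16796.
X − Y = 58786 − 16796 = 41990.

41990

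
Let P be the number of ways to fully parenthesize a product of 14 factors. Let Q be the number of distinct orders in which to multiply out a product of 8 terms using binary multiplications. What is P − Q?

Parenthesizations of m factors correspond to full binary trees with m leaves, counted by C_{m−1}; m = 14 gives C_13. So P = C_13 = 742900.
Ways to associate a product of 8 factors correspond to binary trees on 8 leaves, so the count is C_7. So Q = C_7 = 429.
P − Q = 742900 − 429 = 742471.

742471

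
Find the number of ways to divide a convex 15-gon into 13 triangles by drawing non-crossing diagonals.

Triangulations of a convex m-gon are counted by C_{m−2}; with m = 15 this is C_13.
C_13 = C_12 · 2(2·12+1)/(12+2) = 208012 · 50/14 = 742900.

742900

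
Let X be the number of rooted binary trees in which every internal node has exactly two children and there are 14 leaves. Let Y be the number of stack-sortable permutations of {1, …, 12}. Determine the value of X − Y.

A full binary tree with L leaves has L−1 internal nodes and is counted by C_{L−1}; L = 14 gives C_13. So X = C_13 = 742900.
Stack-sortable permutations are exactly the 231-avoiding ones, counted by C_n; here n = 12. So Y = C_12 = 208012.
X − Y = 742900 − 208012 = 534888.

534888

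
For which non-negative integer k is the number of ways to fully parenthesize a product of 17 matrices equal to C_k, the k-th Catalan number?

Ways to associate a product of 17 factors correspond to binary trees on 17 leaves, so the count is C_16.

16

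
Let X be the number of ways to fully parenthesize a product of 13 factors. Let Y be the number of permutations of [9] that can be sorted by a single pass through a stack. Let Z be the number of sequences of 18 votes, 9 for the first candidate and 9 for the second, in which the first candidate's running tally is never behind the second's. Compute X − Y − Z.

198288

Parenthesizations of m factors correspond to full binary trees with m leaves, counted by C_{m−1}; m = 13 gives C_12. So X = C_12 = 208012.
By Knuth's characterisation, the stack-sortable permutations of length 9 are the 231-avoiders, numbering C_9. So Y = C_9 = 4862.
Reading a vote for the leader as '(' and for the other as ')' turns such a sequence into a balanced string of 9 pairs, so the count is C_9. So Z = C_9 = 4862.
X − Y − Z = 208012 − 4862 − 4862 = 198288.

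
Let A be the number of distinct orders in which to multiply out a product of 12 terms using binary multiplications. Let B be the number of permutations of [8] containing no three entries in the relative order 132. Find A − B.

57356

Parenthesizations of m factors correspond to full binary trees with m leaves, counted by C_{m−1}; m = 12 gives C_11. So A = C_11 = 58786.
For any fixed pattern of length 3, the pattern-avoiding permutations of [8] number C_8. So B = C_8 = 1430.
A − B = 58786 − 1430 = 57356.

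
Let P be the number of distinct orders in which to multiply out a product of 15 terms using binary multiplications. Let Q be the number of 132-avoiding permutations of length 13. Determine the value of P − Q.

1931540

Bracketing 15 factors into binary products is counted by C_{15−1} = C_14. So P = C_14 = 2674440.
Permutations of [n] avoiding any single length-3 pattern are counted by C_n; here n = 13. So Q = C_13 = 742900.
P − Q = 2674440 − 742900 = 1931540.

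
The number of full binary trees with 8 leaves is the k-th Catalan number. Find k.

Full binary trees with 8 leaves have 8−1 = 7 internal nodes, so there are C_7 of them.

7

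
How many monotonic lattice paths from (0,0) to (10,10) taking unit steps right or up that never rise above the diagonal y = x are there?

Sub-diagonal monotone paths from (0,0) to (10,10) biject with Dyck paths of semilength 10, giving C_10.
C_10 = C(20,10)/11 = 184756/11 = 16796.

16796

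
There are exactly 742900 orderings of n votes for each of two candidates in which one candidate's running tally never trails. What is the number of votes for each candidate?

13

Such ballot sequences with n votes each are counted by C_n; 742900 = C_13.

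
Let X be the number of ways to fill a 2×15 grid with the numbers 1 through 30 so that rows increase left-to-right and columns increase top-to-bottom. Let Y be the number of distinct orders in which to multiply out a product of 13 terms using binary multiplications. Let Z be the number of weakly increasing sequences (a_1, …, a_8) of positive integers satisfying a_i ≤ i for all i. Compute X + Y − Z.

9901427

By the hook-length formula (or a Dyck-path bijection), SYT of shape 2×15 number C_15. So X = C_15 = 9694845.
Bracketing 13 factors into binary products is counted by C_{13−1} = C_12. So Y = C_12 = 208012.
Such sub-staircase sequences of length n are counted by C_n; here n = 8. So Z = C_8 = 1430.
X + Y − Z = 9694845 + 208012 − 1430 = 9901427.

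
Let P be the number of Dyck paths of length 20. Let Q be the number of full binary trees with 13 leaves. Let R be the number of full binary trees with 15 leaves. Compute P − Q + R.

2483224

Dyck paths of semilength n (length 2n) are counted by C_n; here n = 10. So P = C_10 = 16796.
A full binary tree with L leaves has L−1 internal nodes and is counted by C_{L−1}; L = 13 gives C_12. So Q = C_12 = 208012.
A full binary tree with L leaves has L−1 internal nodes and is counted by C_{L−1}; L = 15 gives C_14. So R = C_14 = 2674440.
P − Q + R = 16796 − 208012 + 2674440 = 2483224.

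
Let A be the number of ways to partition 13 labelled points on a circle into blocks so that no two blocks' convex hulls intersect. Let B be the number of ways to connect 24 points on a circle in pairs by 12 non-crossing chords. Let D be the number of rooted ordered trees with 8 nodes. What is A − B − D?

534459

Non-crossing partitions of an n-element set are counted by C_n; here n = 13. So A = C_13 = 742900.
Pairing 24 circle points by 12 non-crossing chords gives C_12 matchings. So B = C_12 = 208012.
Rooted ordered (plane) trees on m nodes have m−1 edges and are counted by C_{m−1}; m = 8 gives C_7. So D = C_7 = 429.
A − B − D = 742900 − 208012 − 429 = 534459.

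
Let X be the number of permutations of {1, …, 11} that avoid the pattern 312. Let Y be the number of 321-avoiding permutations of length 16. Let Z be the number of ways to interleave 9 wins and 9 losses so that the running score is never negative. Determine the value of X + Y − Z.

For any fixed pattern of length 3, the pattern-avoiding permutations of [11] number C_11. So X = C_11 = 58786.
Permutations of [n] avoiding any single length-3 pattern are counted by C_n; here n = 16. So Y = C_16 = 35357670.
Reading a vote for the leader as '(' and for the other as ')' turns such a sequence into a balanced string of 9 pairs, so the count is C_9. So Z = C_9 = 4862.
X + Y − Z = 58786 + 35357670 − 4862 = 35411594.

35411594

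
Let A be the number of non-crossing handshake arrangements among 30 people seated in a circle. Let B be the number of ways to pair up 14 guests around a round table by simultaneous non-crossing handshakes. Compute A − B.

Non-crossing handshake pairings of 2n people are counted by C_n; 30 people gives n = 15. So A = C_15 = 9694845.
Non-crossing handshake pairings of 2n people are counted by C_n; 14 people gives n = 7. So B = C_7 = 429.
A − B = 9694845 − 429 = 9694416.

9694416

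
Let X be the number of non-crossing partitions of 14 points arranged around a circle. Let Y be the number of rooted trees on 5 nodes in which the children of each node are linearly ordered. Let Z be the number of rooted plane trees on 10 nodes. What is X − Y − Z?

2669564

Non-crossing partitions of an n-element set are counted by C_n; here n = 14. So X = C_14 = 2674440.
Rooted ordered (plane) trees on m nodes have m−1 edges and are counted by C_{m−1}; m = 5 gives C_4. So Y = C_4 = 14.
A rooted plane tree on 10 nodes has 9 edges, and such trees are counted by C_9. So Z = C_9 = 4862.
X − Y − Z = 2674440 − 14 − 4862 = 2669564.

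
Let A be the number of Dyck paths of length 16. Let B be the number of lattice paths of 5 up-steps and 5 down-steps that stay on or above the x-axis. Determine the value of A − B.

1388

Paths of 8 up- and 8 down-steps that never dip below the axis are Dyck paths; their count is C_8. So A = C_8 = 1430.
Paths of 5 up- and 5 down-steps that never dip below the axis are Dyck paths; their count is C_5. So B = C_5 = 42.
A − B = 1430 − 42 = 1388.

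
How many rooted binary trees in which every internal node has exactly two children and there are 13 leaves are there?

208012

A full binary tree with L leaves has L−1 internal nodes and is counted by C_{L−1}; L = 13 gives C_12.
C_12 = 208012.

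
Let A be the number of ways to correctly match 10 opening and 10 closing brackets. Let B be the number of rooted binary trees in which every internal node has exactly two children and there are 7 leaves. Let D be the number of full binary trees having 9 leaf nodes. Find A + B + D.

18358

With 10 pairs the number of balanced bracket strings is the Catalan number C_10. So A = C_10 = 16796.
Full binary trees with 7 leaves have 7−1 = 6 internal nodes, so there are C_6 of them. So B = C_6 = 132.
Full binary trees with 9 leaves have 9−1 = 8 internal nodes, so there are C_8 of them. So D = C_8 = 1430.
A + B + D = 16796 + 132 + 1430 = 18358.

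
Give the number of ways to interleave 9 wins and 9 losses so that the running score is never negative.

4862

Ballot sequences with n votes each where one side never trails are Dyck words, counted by C_n; here n = 9.
C_9 = C_8 · 2(2·8+1)/(8+2) = 1430 · 34/10 = 4862.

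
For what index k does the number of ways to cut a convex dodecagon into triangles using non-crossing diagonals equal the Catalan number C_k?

A convex 12-gon is triangulated into 10 triangles, and the number of such triangulations is the Catalan number C_{12−2} = C_10.

10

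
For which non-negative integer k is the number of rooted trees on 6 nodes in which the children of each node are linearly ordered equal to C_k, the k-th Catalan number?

5

Rooted ordered (plane) trees on m nodes have m−1 edges and are counted by C_{m−1}; m = 6 gives C_5.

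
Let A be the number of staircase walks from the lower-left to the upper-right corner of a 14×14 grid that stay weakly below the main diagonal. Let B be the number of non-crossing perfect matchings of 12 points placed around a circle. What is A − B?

2674308

Sub-diagonal monotone paths from (0,0) to (14,14) biject with Dyck paths of semilength 14, giving C_14. So A = C_14 = 2674440.
Pairing 12 circle points by 6 non-crossing chords gives C_6 matchings. So B = C_6 = 132.
A − B = 2674440 − 132 = 2674308.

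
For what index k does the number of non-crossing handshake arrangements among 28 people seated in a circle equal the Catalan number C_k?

With 28 = 2·14 people, non-crossing handshake pairings are non-crossing perfect matchings on a circle, counted by C_14.

14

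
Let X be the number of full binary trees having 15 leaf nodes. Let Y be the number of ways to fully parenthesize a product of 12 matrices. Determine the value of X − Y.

2615654

Full binary trees with 15 leaves have 15−1 = 14 internal nodes, so there are C_14 of them. So X = C_14 = 2674440.
Ways to associate a product of 12 factors correspond to binary trees on 12 leaves, so the count is C_11. So Y = C_11 = 58786.
X − Y = 2674440 − 58786 = 2615654.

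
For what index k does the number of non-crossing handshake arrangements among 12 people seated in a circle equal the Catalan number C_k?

6

With 12 = 2·6 people, non-crossing handshake pairings are non-crossing perfect matchings on a circle, counted by C_6.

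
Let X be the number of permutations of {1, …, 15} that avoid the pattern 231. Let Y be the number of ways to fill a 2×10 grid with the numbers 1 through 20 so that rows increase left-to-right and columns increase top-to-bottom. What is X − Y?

Permutations of [n] avoiding any single length-3 pattern are counted by C_n; here n = 15. So X = C_15 = 9694845.
By the hook-length formula (or a Dyck-path bijection), SYT of shape 2×10 number C_10. So Y = C_10 = 16796.
X − Y = 9694845 − 16796 = 9678049.

9678049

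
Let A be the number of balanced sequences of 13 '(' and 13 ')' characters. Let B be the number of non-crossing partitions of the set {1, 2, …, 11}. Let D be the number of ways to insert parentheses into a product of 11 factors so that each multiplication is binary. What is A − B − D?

667318

Balanced strings of n pairs of brackets are counted by C_n; here n = 13. So A = C_13 = 742900.
The non-crossing partitions of [11] form a lattice of size C_11. So B = C_11 = 58786.
Parenthesizations of m factors correspond to full binary trees with m leaves, counted by C_{m−1}; m = 11 gives C_10. So D = C_10 = 16796.
A − B − D = 742900 − 58786 − 16796 = 667318.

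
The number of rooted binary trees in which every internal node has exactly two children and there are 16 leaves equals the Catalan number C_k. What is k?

15

Full binary trees with 16 leaves have 16−1 = 15 internal nodes, so there are C_15 of them.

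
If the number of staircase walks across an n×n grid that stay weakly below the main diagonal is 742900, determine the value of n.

13

Such diagonal-avoiding paths in an n×n grid are counted by C_n; 742900 = C_13.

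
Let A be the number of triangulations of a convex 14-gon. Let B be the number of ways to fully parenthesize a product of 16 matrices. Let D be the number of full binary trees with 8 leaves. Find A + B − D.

The number of triangulations of a 14-gon is the Catalan number C_12 (index = sides − 2). So A = C_12 = 208012.
Parenthesizations of m factors correspond to full binary trees with m leaves, counted by C_{m−1}; m = 16 gives C_15. So B = C_15 = 9694845.
A full binary tree with L leaves has L−1 internal nodes and is counted by C_{L−1}; L = 8 gives C_7. So D = C_7 = 429.
A + B − D = 208012 + 9694845 − 429 = 9902428.

9902428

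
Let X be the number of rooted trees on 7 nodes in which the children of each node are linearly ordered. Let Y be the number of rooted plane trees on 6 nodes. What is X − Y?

Rooted ordered (plane) trees on m nodes have m−1 edges and are counted by C_{m−1}; m = 7 gives C_6. So X = C_6 = 132.
A rooted plane tree on 6 nodes has 5 edges, and such trees are counted by C_5. So Y = C_5 = 42.
X − Y = 132 − 42 = 90.

90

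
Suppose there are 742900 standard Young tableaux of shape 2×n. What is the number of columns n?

13

Standard Young tableaux of shape 2×n are counted by C_n. The Catalan number equal to 742900 is C_13.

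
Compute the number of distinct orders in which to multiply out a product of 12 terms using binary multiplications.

58786

Bracketing 12 factors into binary products is counted by C_{12−1} = C_11.
C_11 = C(22,11)/12 = 705432/12 = 58786.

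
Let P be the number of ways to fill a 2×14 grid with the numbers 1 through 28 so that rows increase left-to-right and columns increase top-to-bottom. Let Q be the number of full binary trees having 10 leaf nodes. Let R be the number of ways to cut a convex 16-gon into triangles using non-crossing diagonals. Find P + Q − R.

4862

By the hook-length formula (or a Dyck-path bijection), SYT of shape 2×14 number C_14. So P = C_14 = 2674440.
A full binary tree with L leaves has L−1 internal nodes and is counted by C_{L−1}; L = 10 gives C_9. So Q = C_9 = 4862.
The number of triangulations of a 16-gon is the Catalan number C_14 (index = sides − 2). So R = C_14 = 2674440.
P + Q − R = 2674440 + 4862 − 2674440 = 4862.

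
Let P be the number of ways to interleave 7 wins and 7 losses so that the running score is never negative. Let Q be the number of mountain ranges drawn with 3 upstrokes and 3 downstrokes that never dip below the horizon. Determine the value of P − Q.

424

Ballot sequences with n votes each where one side never trails are Dyck words, counted by C_n; here n = 7. So P = C_7 = 429.
Dyck paths of semilength n (length 2n) are counted by C_n; here n = 3. So Q = C_3 = 5.
P − Q = 429 − 5 = 424.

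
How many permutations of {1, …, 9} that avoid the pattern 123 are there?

For any fixed pattern of length 3, the pattern-avoiding permutations of [9] number C_9.
C_9 = C_8 · 2(2·8+1)/(8+2) = 1430 · 34/10 = 4862.

4862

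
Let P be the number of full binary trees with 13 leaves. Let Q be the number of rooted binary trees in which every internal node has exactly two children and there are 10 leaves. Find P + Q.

212874

Full binary trees with 13 leaves have 13−1 = 12 internal nodes, so there are C_12 of them. So P = C_12 = 208012.
Full binary trees with 10 leaves have 10−1 = 9 internal nodes, so there are C_9 of them. So Q = C_9 = 4862.
P + Q = 208012 + 4862 = 212874.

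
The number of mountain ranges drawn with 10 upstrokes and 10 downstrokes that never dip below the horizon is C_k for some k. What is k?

Paths of 10 up- and 10 down-steps that never dip below the axis are Dyck paths; their count is C_10.

10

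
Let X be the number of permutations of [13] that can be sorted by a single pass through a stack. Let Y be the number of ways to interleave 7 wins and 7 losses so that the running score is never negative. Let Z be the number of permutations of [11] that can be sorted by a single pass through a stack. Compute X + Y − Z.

By Knuth's characterisation, the stack-sortable permutations of length 13 are the 231-avoiders, numbering C_13. So X = C_13 = 742900.
Ballot sequences with n votes each where one side never trails are Dyck words, counted by C_n; here n = 7. So Y = C_7 = 429.
By Knuth's characterisation, the stack-sortable permutations of length 11 are the 231-avoiders, numbering C_11. So Z = C_11 = 58786.
X + Y − Z = 742900 + 429 − 58786 = 684543.

684543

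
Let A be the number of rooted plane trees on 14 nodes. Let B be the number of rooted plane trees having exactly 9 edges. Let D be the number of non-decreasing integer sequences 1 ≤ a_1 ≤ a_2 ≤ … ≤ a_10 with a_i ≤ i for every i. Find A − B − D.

721242

A rooted plane tree on 14 nodes has 13 edges, and such trees are counted by C_13. So A = C_13 = 742900.
Rooted ordered trees with n edges are counted by C_n; here n = 9. So B = C_9 = 4862.
Weakly increasing sequences with a_i ≤ i biject with Dyck paths of semilength 10, so there are C_10. So D = C_10 = 16796.
A − B − D = 742900 − 4862 − 16796 = 721242.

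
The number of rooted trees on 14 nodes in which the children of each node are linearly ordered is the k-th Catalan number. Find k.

13

A rooted plane tree on 14 nodes has 13 edges, and such trees are counted by C_13.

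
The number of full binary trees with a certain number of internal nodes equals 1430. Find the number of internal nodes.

8

Full binary trees with n internal nodes are counted by C_n. Since C_8 = 1430, the index is 8.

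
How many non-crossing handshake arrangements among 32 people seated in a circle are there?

With 32 = 2·16 people, non-crossing handshake pairings are non-crossing perfect matchings on a circle, counted by C_16.
C_16 = C(32,16)/17 = 601080390/17 = 35357670.

35357670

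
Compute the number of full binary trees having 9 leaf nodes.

A full binary tree with L leaves has L−1 internal nodes and is counted by C_{L−1}; L = 9 gives C_8.
C_8 = 1430.

1430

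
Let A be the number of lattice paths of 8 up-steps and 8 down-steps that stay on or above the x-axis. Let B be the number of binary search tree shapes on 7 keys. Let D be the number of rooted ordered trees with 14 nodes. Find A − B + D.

A Dyck path with 8 up-steps and 8 down-steps has semilength 8, so there are C_8 of them. So A = C_8 = 1430.
There are C_n binary search tree shapes on n keys; with n = 7 that is C_7. So B = C_7 = 429.
Rooted ordered (plane) trees on m nodes have m−1 edges and are counted by C_{m−1}; m = 14 gives C_13. So D = C_13 = 742900.
A − B + D = 1430 − 429 + 742900 = 743901.

743901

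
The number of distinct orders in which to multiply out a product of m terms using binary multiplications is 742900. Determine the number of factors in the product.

Parenthesizations of m factors are counted by C_{m−1}. Since C_13 = 742900, the index is 13.
So the index is 13, and the number of factors is 13 + 1 = 14.

14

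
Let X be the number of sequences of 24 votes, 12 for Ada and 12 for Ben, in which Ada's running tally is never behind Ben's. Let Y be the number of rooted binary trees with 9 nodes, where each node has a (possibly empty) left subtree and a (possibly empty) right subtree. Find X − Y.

Ballot sequences with n votes each where one side never trails are Dyck words, counted by C_n; here n = 12. So X = C_12 = 208012.
Rooted binary trees with 9 nodes (each child slot possibly empty) number C_9. So Y = C_9 = 4862.
X − Y = 208012 − 4862 = 203150.

203150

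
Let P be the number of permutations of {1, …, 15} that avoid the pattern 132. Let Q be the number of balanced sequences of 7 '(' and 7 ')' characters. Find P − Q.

9694416

Permutations of [n] avoiding any single length-3 pattern are counted by C_n; here n = 15. So P = C_15 = 9694845.
A balanced arrangement of 7 bracket pairs is a Dyck word of semilength 7, so the count is C_7. So Q = C_7 = 429.
P − Q = 9694845 − 429 = 9694416.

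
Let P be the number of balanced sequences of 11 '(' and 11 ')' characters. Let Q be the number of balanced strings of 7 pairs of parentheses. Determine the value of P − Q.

58357

Balanced strings of n pairs of brackets are counted by C_n; here n = 11. So P = C_11 = 58786.
Balanced strings of n pairs of brackets are counted by C_n; here n = 7. So Q = C_7 = 429.
P − Q = 58786 − 429 = 58357.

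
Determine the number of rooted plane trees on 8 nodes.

Rooted ordered (plane) trees on m nodes have m−1 edges and are counted by C_{m−1}; m = 8 gives C_7.
C_7 = 429.

429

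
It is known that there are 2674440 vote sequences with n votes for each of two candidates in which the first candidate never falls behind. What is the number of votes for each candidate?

14

Such ballot sequences with n votes each are counted by C_n. Since C_14 = 2674440, the index is 14.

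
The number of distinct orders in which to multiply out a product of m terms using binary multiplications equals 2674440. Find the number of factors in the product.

15

Parenthesizations of m factors are counted by C_{m−1}. Since C_14 = 2674440, the index is 14.
So the index is 14, and the number of factors is 14 + 1 = 15.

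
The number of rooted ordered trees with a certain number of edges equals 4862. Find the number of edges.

Rooted ordered trees with n edges are counted by C_n. The Catalan number equal to 4862 is C_9.

9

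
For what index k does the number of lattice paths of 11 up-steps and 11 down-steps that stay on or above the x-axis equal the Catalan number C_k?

11

A Dyck path with 11 up-steps and 11 down-steps has semilength 11, so there are C_11 of them.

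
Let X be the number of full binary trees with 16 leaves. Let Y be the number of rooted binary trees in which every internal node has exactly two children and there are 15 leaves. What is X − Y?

Full binary trees with 16 leaves have 16−1 = 15 internal nodes, so there are C_15 of them. So X = C_15 = 9694845.
Full binary trees with 15 leaves have 15−1 = 14 internal nodes, so there are C_14 of them. So Y = C_14 = 2674440.
X − Y = 9694845 − 2674440 = 7020405.

7020405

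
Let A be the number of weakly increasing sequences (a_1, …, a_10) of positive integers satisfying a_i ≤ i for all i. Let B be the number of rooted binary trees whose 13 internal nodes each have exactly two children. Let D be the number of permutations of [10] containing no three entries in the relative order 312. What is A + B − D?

Such sub-staircase sequences of length n are counted by C_n; here n = 10. So A = C_10 = 16796.
The number of full binary trees on 13 internal nodes is the Catalan number C_13. So B = C_13 = 742900.
For any fixed pattern of length 3, the pattern-avoiding permutations of [10] number C_10. So D = C_10 = 16796.
A + B − D = 16796 + 742900 − 16796 = 742900.

742900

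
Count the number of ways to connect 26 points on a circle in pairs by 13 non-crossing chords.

742900

Non-crossing perfect matchings of 2n points on a circle are counted by C_n; with 26 points, n = 13.
C_13 = 742900.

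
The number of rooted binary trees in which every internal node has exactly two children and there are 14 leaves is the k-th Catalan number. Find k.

Full binary trees with 14 leaves have 14−1 = 13 internal nodes, so there are C_13 of them.

13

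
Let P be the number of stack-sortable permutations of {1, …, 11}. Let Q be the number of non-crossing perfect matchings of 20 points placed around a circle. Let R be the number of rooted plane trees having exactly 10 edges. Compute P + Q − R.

By Knuth's characterisation, the stack-sortable permutations of length 11 are the 231-avoiders, numbering C_11. So P = C_11 = 58786.
Pairing 20 circle points by 10 non-crossing chords gives C_10 matchings. So Q = C_10 = 16796.
A rooted plane tree with 10 edges has 11 nodes, and the count is C_10. So R = C_10 = 16796.
P + Q − R = 58786 + 16796 − 16796 = 58786.

58786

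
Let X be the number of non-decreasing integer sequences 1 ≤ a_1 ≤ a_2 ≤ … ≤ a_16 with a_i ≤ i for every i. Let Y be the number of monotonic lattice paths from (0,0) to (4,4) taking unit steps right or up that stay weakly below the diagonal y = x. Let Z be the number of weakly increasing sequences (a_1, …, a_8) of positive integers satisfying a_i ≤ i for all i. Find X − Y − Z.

35356226

Such sub-staircase sequences of length n are counted by C_n; here n = 16. So X = C_16 = 35357670.
Sub-diagonal monotone paths from (0,0) to (4,4) biject with Dyck paths of semilength 4, giving C_4. So Y = C_4 = 14.
Such sub-staircase sequences of length n are counted by C_n; here n = 8. So Z = C_8 = 1430.
X − Y − Z = 35357670 − 14 − 1430 = 35356226.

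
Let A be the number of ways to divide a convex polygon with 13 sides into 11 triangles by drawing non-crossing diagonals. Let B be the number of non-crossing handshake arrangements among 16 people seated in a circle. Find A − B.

Triangulations of a convex m-gon are counted by C_{m−2}; with m = 13 this is C_11. So A = C_11 = 58786.
With 16 = 2·8 people, non-crossing handshake pairings are non-crossing perfect matchings on a circle, counted by C_8. So B = C_8 = 1430.
A − B = 58786 − 1430 = 57356.

57356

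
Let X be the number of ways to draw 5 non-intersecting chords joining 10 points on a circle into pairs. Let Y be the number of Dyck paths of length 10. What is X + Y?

Non-crossing perfect matchings of 2n points on a circle are counted by C_n; with 10 points, n = 5. So X = C_5 = 42.
A Dyck path with 5 up-steps and 5 down-steps has semilength 5, so there are C_5 of them. So Y = C_5 = 42.
X + Y = 42 + 42 = 84.

84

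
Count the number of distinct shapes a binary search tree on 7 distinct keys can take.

There are C_n binary search tree shapes on n keys; with n = 7 that is C_7.
C_7 = C(14,7)/8 = 3432/8 = 429.

429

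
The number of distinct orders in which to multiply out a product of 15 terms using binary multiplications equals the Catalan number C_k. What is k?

14

Bracketing 15 factors into binary products is counted by C_{15−1} = C_14.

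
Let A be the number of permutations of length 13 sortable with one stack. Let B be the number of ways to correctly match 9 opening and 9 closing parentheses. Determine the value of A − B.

Stack-sortable permutations are exactly the 231-avoiding ones, counted by C_n; here n = 13. So A = C_13 = 742900.
A balanced arrangement of 9 bracket pairs is a Dyck word of semilength 9, so the count is C_9. So B = C_9 = 4862.
A − B = 742900 − 4862 = 738038.

738038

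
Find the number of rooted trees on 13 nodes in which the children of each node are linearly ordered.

208012

Rooted ordered (plane) trees on m nodes have m−1 edges and are counted by C_{m−1}; m = 13 gives C_12.
C_12 = C_11 · 2(2·11+1)/(11+2) = 58786 · 46/13 = 208012.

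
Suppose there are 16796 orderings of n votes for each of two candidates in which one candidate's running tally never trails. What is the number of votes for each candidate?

10

Such ballot sequences with n votes each are counted by C_n, and C_10 = 16796.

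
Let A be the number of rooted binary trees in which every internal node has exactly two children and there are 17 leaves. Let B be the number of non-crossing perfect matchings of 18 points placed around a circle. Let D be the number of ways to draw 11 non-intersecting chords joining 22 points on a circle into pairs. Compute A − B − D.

35294022

Full binary trees with 17 leaves have 17−1 = 16 internal nodes, so there are C_16 of them. So A = C_16 = 35357670.
Pairing 18 circle points by 9 non-crossing chords gives C_9 matchings. So B = C_9 = 4862.
Pairing 22 circle points by 11 non-crossing chords gives C_11 matchings. So D = C_11 = 58786.
A − B − D = 35357670 − 4862 − 58786 = 35294022.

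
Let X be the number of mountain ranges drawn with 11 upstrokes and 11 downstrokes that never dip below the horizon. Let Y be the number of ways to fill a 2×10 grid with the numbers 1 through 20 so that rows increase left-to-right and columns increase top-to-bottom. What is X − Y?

Dyck paths of semilength n (length 2n) are counted by C_n; here n = 11. So X = C_11 = 58786.
By the hook-length formula (or a Dyck-path bijection), SYT of shape 2×10 number C_10. So Y = C_10 = 16796.
X − Y = 58786 − 16796 = 41990.

41990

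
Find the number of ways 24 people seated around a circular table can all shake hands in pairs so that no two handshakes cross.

Non-crossing handshake pairings of 2n people are counted by C_n; 24 people gives n = 12.
C_12 = 208012.

208012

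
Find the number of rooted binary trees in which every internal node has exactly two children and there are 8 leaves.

429

Full binary trees with 8 leaves have 8−1 = 7 internal nodes, so there are C_7 of them.
C_7 = C(14,7)/8 = 3432/8 = 429.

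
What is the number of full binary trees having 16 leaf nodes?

A full binary tree with L leaves has L−1 internal nodes and is counted by C_{L−1}; L = 16 gives C_15.
C_15 = C_14 · 2(2·14+1)/(14+2) = 2674440 · 58/16 = 9694845.

9694845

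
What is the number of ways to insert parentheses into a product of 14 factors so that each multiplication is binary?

Parenthesizations of m factors correspond to full binary trees with m leaves, counted by C_{m−1}; m = 14 gives C_13.
C_13 = C(26,13)/14 = 10400600/14 = 742900.

742900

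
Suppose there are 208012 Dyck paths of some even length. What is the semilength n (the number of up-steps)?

Dyck paths of semilength n are counted by C_n, and C_12 = 208012.

12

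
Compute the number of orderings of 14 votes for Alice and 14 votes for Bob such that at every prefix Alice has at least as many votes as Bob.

2674440

Reading a vote for the leader as '(' and for the other as ')' turns such a sequence into a balanced string of 14 pairs, so the count is C_14.
C_14 = C(28,14)/15 = 40116600/15 = 2674440.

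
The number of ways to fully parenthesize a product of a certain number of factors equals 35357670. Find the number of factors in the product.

Parenthesizations of m factors are counted by C_{m−1}. The Catalan number equal to 35357670 is C_16.
So the index is 16, and the number of factors is 16 + 1 = 17.

17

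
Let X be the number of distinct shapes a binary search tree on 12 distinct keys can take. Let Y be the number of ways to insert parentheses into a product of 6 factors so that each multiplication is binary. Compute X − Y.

207970

There are C_n binary search tree shapes on n keys; with n = 12 that is C_12. So X = C_12 = 208012.
Parenthesizations of m factors correspond to full binary trees with m leaves, counted by C_{m−1}; m = 6 gives C_5. So Y = C_5 = 42.
X − Y = 208012 − 42 = 207970.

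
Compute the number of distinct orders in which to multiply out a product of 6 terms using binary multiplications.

Bracketing 6 factors into binary products is counted by C_{6−1} = C_5.
C_5 = C_4 · 2(2·4+1)/(4+2) = 14 · 18/6 = 42.

42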